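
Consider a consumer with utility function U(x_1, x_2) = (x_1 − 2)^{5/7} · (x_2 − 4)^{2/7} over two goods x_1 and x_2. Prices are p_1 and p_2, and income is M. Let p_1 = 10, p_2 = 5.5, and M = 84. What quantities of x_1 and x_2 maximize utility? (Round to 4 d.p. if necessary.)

x_1* = 5, x_2* = 6.1818

MRS = (5/2)·(x_2−4)/(x_1−2). Tangency with p_1/p_2 gives x_2−4 = (2/5)·(p_1/p_2)·(x_1−2).
After buying the subsistence bundle (2, 4), a share 5/7 of the remaining income goes to x_1: x_1* = 2 + 5/7·(M − 2p_1 − 4p_2)/p_1.
Discretionary income = 84 − 2·10 − 4·5.5 = 42; x_1* = 2 + 5/7·42/10 = 5; x_2* = 4 + 2/7·42/5.5 = 6.1818.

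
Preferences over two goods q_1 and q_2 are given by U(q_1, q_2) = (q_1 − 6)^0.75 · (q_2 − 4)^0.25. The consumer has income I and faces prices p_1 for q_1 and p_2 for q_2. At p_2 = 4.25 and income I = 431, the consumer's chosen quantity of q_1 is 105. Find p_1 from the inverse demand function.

Let q_1' = q_1−6, q_2' = q_2−4. MRS = 3·q_2'/q_1' = p_1/p_2.
After buying the subsistence bundle (6, 4), a share 0.75 of the remaining income goes to q_1: q_1* = 6 + 0.75·(I − 6p_1 − 4p_2)/p_1.
Set q_1* = 105 in the demand function and solve for p_1: p_1 = 3.

p_1 = 3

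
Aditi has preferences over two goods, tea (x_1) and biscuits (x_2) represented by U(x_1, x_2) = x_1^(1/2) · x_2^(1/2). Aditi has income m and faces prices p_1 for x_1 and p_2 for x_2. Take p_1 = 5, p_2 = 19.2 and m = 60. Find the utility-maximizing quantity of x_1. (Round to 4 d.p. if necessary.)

x_1* = 6

The MRS is x_2/x_1. Set MRS = p_1/p_2.
Rearranging, p_2·x_2 = p_1·x_1. Substituting into the budget gives p_1·x_1·(1 + 1) = m.
Demand: x_1*(p_1,p_2,m) = 0.5·m/p_1 and x_2* = 0.5·m/p_2.
At p_1=5, p_2=19.2, m=60: x_1* = 0.5·60/5 = 6.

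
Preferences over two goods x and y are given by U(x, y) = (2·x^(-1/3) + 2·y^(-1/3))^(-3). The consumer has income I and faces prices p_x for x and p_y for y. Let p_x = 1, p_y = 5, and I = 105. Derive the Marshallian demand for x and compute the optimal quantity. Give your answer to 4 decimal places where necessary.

From the CES first-order condition, (y/x)^(4/3) = p_x/p_y.
Hence y/x = (p_x/p_y)^(1/(4/3)), i.e. raised to the 0.75 power.
Substitute y = (y/x)·x into the budget: x* = I/(p_x + p_y·(y/x)).
Numerically y/x = 0.29907, so x* = 105/(1 + 5·0.29907) = 42.0783.

x* = 42.0783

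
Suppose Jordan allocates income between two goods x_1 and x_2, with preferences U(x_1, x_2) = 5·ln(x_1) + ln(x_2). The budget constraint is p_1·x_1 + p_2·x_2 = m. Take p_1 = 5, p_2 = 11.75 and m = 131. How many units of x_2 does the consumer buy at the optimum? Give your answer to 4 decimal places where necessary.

x_2* = 1.8582

Tangency: MRS = 5·x_2/x_1 = p_1/p_2.
So 5·p_2·x_2 = p_1·x_1; combined with the budget, a share 5/6 of income goes to x_1.
Demand: x_1*(p_1,p_2,m) = 5/6·m/p_1 and x_2* = 1/6·m/p_2.
At p_1=5, p_2=11.75, m=131: x_2* = 1/6·131/11.75 = 1.8582.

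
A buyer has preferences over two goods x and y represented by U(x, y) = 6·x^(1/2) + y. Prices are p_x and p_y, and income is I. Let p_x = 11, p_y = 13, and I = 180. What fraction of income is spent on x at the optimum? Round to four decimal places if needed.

share on x = 0.7682

Set MRS = p_x/p_y: 3·x^(−1/2) = p_x/p_y.
Solve: √x = 3·p_y/p_x, so x*(p_x,p_y) = (3·p_y/p_x)², and y* = (I − p_x·x*)/p_y.
Plugging in: x* = (3·13/11)² = 12.5702, y* = 3.2098.
Expenditure on x: 11·12.5702 = 138.2727; share = 0.7682.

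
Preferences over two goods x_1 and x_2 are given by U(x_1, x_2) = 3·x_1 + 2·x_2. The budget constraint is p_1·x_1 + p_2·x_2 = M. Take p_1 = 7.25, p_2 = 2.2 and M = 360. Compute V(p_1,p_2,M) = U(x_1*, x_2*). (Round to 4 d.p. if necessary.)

Linear utility — the consumer picks whichever good has higher MU/price: 3/7.25 = 0.4138 vs 2/2.2 = 0.9091.
x_2 gives more utility per dollar, so spend all income on x_2: x_2* = M/p_2, x_1* = 0.
Numerically: x_1* = 0, x_2* = 163.6364.
Utility at the optimum: U(0, 163.6364) = 327.2727.

V = 327.2727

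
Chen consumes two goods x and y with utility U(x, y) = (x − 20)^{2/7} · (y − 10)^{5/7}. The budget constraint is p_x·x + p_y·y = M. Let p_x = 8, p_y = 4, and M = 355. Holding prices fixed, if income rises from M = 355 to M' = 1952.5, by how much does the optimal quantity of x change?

Δx* = 57.0536

MRS = (2/5)·(y−10)/(x−20). Tangency with p_x/p_y gives y−10 = (5/2)·(p_x/p_y)·(x−20).
After buying the subsistence bundle (20, 10), a share 2/7 of the remaining income goes to x: x* = 20 + 2/7·(M − 20p_x − 10p_y)/p_x.
Discretionary income = 355 − 20·8 − 10·4 = 155; x* = 20 + 2/7·155/8 = 25.5357.
At M' = 1952.5: x* = 82.5893. Change: 82.5893 − 25.5357 = 57.0536.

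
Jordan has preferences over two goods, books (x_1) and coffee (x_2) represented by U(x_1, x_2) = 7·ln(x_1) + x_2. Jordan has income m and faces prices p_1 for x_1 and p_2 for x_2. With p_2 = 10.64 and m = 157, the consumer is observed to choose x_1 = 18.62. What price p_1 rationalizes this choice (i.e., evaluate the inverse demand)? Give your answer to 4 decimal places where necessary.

MU_x_1 = 7/x_1, MU_x_2 = 1. Tangency: 7/x_1 = p_1/p_2.
So x_1*(p_1,p_2) = 7·p_2/p_1, independent of income; and x_2* = (m − 7·p_2)/p_2.
Set x_1* = 18.62 in the demand function and solve for p_1: p_1 = 4.

p_1 = 4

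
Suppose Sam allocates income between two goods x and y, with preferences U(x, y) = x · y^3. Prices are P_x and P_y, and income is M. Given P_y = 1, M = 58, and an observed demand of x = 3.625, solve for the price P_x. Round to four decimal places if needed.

P_x = 4

MU_x/MU_y = (y)/(3·x); tangency sets this equal to P_x/P_y.
So P_y·y = 3·P_x·x; combined with the budget, a share 0.25 of income goes to x.
Demand: x*(P_x,P_y,M) = 0.25·M/P_x and y* = 0.75·M/P_y.
Set x* = 3.625 in the demand function and solve for P_x: P_x = 4.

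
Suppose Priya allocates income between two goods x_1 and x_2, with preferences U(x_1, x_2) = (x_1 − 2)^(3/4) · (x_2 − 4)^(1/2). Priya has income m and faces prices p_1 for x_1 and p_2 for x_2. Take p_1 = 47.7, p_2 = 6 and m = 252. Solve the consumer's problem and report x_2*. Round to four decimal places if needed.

Substituting into the budget: x_1* = 2 + 0.6·(m − 2·p_1 − 4·p_2)/p_1, and x_2* = 4 + 0.4·(…)/p_2.
Discretionary income = 252 − 2·47.7 − 4·6 = 132.6; x_2* = 4 + 0.4·132.6/6 = 12.84.

x_2* = 12.84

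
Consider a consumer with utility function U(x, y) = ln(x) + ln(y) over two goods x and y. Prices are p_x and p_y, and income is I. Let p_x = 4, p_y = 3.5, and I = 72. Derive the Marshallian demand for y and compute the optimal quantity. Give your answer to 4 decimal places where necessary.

y* = 10.2857

The MRS is y/x. Set MRS = p_x/p_y.
So p_y·y = p_x·x; combined with the budget, a share 0.5 of income goes to x.
Demand: x*(p_x,p_y,I) = 0.5·I/p_x and y* = 0.5·I/p_y.
At p_x=4, p_y=3.5, I=72: y* = 0.5·72/3.5 = 10.2857.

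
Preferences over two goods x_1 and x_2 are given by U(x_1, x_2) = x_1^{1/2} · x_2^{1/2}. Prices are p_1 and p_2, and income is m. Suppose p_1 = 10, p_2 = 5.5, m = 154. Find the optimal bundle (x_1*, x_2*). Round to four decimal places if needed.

MU_x_1/MU_x_2 = (0.5·x_2)/(0.5·x_1); tangency sets this equal to p_1/p_2.
So 0.5·p_2·x_2 = 0.5·p_1·x_1; combined with the budget, a share 0.5 of income goes to x_1.
Demand: x_1*(p_1,p_2,m) = 0.5·m/p_1 and x_2* = 0.5·m/p_2.
At p_1=10, p_2=5.5, m=154: x_1* = 0.5·154/10 = 7.7, x_2* = 14.

x_1* = 7.7, x_2* = 14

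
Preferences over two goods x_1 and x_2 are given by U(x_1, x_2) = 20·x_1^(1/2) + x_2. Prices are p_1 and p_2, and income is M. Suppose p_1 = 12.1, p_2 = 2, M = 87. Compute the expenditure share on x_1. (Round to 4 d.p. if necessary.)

share on x_1 = 0.38

Solve: √x_1 = 10·p_2/p_1, so x_1*(p_1,p_2) = (10·p_2/p_1)², and x_2* = (M − p_1·x_1*)/p_2.
Plugging in: x_1* = (10·2/12.1)² = 2.7321, x_2* = 26.9711.
Expenditure on x_1: 12.1·2.7321 = 33.0579; share = 0.38.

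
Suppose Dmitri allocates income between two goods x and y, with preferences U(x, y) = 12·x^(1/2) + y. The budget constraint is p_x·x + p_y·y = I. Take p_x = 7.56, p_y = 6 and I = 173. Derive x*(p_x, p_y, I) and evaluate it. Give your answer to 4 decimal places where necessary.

x* = 22.6757

Utility is quasi-linear in y; the FOC for x is 6/√x = p_x/p_y.
Thus x* = (6·p_y/p_x)² — independent of I — with the rest of income spent on y.
Plugging in: x* = (6·6/7.56)² = 22.6757.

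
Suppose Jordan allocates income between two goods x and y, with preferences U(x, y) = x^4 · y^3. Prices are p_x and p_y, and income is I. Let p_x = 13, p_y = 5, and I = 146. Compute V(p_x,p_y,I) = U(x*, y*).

V = 3324329.1486

MU_x/MU_y = (4·y)/(3·x); tangency sets this equal to p_x/p_y.
Rearranging, p_y·y = (3/4)·p_x·x. Substituting into the budget gives p_x·x·(1 + (3/4)) = I.
Demand: x*(p_x,p_y,I) = 4/7·I/p_x and y* = 3/7·I/p_y.
At p_x=13, p_y=5, I=146: x* = 4/7·146/13 = 6.4176, y* = 12.5143.
Utility at the optimum: U(6.4176, 12.5143) = 3324329.1486.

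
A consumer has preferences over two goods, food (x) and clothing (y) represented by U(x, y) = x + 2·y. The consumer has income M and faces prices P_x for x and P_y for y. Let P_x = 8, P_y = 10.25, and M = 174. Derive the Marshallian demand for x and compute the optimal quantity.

y gives more utility per dollar, so spend all income on y: y* = M/P_y, x* = 0.
Numerically: x* = 0, y* = 16.9756.

x* = 0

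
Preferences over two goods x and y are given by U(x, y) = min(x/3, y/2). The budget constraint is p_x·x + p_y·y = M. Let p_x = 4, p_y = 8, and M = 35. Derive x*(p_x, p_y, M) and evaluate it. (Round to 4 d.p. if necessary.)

With perfect complements, no substitution: consume in ratio x:y = 3:2.
Budget: p_x·x + p_y·(2/3)·x = M, so (3·p_x + 2·p_y)·x = 3·M.
Demand: x*(p_x,p_y,M) = 3·M/(3·p_x + 2·p_y), y* = 2·M/(3·p_x + 2·p_y).
Here 3·4 + 2·8 = 28, giving x* = 3.75.

x* = 3.75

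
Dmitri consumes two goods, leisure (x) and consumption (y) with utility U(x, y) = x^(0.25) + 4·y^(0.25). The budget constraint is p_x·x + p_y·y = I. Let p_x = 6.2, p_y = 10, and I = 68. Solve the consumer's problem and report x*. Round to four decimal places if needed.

From the CES first-order condition, (1/4)·(y/x)^(0.75) = p_x/p_y.
Solve for the ratio: y/x = [4·p_x/p_y]^(4/3).
Substitute y = (y/x)·x into the budget: x* = I/(p_x + p_y·(y/x)).
Numerically y/x = 3.356878, so x* = 68/(6.2 + 10·3.356878) = 1.7099.

x* = 1.7099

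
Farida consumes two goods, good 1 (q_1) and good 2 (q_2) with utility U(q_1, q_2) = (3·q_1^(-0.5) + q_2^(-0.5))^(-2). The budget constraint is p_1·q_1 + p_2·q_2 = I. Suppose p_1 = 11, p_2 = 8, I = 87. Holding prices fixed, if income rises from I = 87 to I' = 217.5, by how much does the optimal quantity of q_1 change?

Δq_1* = 8.2827

MU_q_1 ∝ 3·q_1^(-1.5), MU_q_2 ∝ q_2^(-1.5), so MRS = 3·(q_2/q_1)^(1.5) = p_1/p_2.
Hence q_2/q_1 = ((1/3)·p_1/p_2)^(1/(1.5)), i.e. raised to the 2/3 power.
With the ratio pinned down, the budget gives q_1* = I/(p_1 + p_2·(q_2/q_1)) and q_2* = (q_2/q_1)·q_1*.
Numerically q_2/q_1 = 0.594458, so q_1* = 87/(11 + 8·0.594458) = 5.5218.
At I' = 217.5: q_1* = 13.8046. Change: 13.8046 − 5.5218 = 8.2827.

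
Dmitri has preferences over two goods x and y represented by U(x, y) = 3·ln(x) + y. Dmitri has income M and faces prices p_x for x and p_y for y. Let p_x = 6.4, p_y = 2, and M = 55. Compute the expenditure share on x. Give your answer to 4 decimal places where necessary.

Set MRS = p_x/p_y: (3/x)/1 = p_x/p_y.
So x*(p_x,p_y) = 3·p_y/p_x, independent of income; and y* = (M − 3·p_y)/p_y.
At the given prices: x* = 3·2/6.4 = 0.9375, and y* = 24.5.
Expenditure on x: 6.4·0.9375 = 6; share = 0.1091.

share on x = 0.1091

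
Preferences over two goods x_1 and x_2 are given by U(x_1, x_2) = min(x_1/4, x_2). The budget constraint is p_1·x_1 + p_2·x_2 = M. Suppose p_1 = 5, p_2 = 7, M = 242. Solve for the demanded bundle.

With perfect complements, no substitution: consume in ratio x_1:x_2 = 4:1.
Budget: p_1·x_1 + p_2·(1/4)·x_1 = M, so (4·p_1 + p_2)·x_1 = 4·M.
Demand: x_1*(p_1,p_2,M) = 4·M/(4·p_1 + p_2), x_2* = M/(4·p_1 + p_2).
Here 4·5 + 7 = 27, giving x_1* = 35.8519 and x_2* = 8.963.

x_1* = 35.8519, x_2* = 8.963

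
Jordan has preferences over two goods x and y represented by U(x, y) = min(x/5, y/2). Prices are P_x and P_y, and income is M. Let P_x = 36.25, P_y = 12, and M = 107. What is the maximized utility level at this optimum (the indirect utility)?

V = 0.5213

Leontief preferences: the optimum is at the kink where x/5 = y/2, i.e. y = (2/5)·x.
Budget: P_x·x + P_y·(2/5)·x = M, so (5·P_x + 2·P_y)·x = 5·M.
Demand: x*(P_x,P_y,M) = 5·M/(5·P_x + 2·P_y), y* = 2·M/(5·P_x + 2·P_y).
Here 5·36.25 + 2·12 = 205.25, giving x* = 2.6066 and y* = 1.0426.
Utility at the optimum: U(2.6066, 1.0426) = 0.5213.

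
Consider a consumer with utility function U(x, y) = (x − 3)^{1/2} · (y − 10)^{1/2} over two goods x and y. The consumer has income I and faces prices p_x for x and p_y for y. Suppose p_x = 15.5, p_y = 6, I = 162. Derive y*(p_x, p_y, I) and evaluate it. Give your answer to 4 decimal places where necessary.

Discretionary income = 162 − 3·15.5 − 10·6 = 55.5; y* = 10 + 0.5·55.5/6 = 14.625.

y* = 14.625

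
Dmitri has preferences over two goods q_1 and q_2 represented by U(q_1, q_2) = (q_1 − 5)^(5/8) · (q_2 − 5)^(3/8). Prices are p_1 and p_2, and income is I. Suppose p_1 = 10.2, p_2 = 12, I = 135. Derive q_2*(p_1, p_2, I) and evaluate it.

Let q_1' = q_1−5, q_2' = q_2−5. MRS = (5/3)·q_2'/q_1' = p_1/p_2.
After buying the subsistence bundle (5, 5), a share 0.625 of the remaining income goes to q_1: q_1* = 5 + 0.625·(I − 5p_1 − 5p_2)/p_1.
Discretionary income = 135 − 5·10.2 − 5·12 = 24; q_2* = 5 + 0.375·24/12 = 5.75.

q_2* = 5.75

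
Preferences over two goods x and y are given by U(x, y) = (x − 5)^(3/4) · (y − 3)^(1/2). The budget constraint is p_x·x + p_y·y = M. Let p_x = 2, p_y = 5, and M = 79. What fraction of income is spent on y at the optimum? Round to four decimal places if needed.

Substituting into the budget: x* = 5 + 0.6·(M − 5·p_x − 3·p_y)/p_x, and y* = 3 + 0.4·(…)/p_y.
Discretionary income = 79 − 5·2 − 3·5 = 54; x* = 5 + 0.6·54/2 = 21.2; y* = 3 + 0.4·54/5 = 7.32.
Expenditure on y: 5·7.32 = 36.6; share = 0.4633.

share on y = 0.4633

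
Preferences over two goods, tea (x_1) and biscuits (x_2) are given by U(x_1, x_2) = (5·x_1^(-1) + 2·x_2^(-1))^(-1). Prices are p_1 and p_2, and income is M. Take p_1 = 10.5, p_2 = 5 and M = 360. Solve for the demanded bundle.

Numerically x_2/x_1 = 0.916515, so x_1* = 360/(10.5 + 5·0.916515) = 23.8686 and x_2* = 0.916515·23.8686 = 21.8759.

x_1* = 23.8686, x_2* = 21.8759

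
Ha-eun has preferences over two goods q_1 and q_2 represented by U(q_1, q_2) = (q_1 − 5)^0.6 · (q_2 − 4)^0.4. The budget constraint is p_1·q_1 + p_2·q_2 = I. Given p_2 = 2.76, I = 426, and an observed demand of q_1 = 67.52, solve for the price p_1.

MRS = (3/2)·(q_2−4)/(q_1−5). Tangency with p_1/p_2 gives q_2−4 = (2/3)·(p_1/p_2)·(q_1−5).
Substituting into the budget: q_1* = 5 + 0.6·(I − 5·p_1 − 4·p_2)/p_1, and q_2* = 4 + 0.4·(…)/p_2.
Set q_1* = 67.52 in the demand function and solve for p_1: p_1 = 3.8.

p_1 = 3.8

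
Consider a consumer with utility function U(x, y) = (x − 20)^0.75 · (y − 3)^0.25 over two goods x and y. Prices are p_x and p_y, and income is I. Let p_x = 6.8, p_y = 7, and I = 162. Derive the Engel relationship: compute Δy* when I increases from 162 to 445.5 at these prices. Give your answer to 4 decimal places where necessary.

Δy* = 10.125

Let x' = x−20, y' = y−3. MRS = 3·y'/x' = p_x/p_y.
After buying the subsistence bundle (20, 3), a share 0.75 of the remaining income goes to x: x* = 20 + 0.75·(I − 20p_x − 3p_y)/p_x.
Discretionary income = 162 − 20·6.8 − 3·7 = 5; y* = 3 + 0.25·5/7 = 3.1786.
At I' = 445.5: y* = 13.3036. Change: 13.3036 − 3.1786 = 10.125.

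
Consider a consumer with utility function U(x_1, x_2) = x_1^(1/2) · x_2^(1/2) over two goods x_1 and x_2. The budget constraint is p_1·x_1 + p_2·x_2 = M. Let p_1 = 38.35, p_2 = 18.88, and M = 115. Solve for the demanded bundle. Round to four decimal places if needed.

x_1* = 1.4993, x_2* = 3.0456

At p_1=38.35, p_2=18.88, M=115: x_1* = 0.5·115/38.35 = 1.4993, x_2* = 3.0456.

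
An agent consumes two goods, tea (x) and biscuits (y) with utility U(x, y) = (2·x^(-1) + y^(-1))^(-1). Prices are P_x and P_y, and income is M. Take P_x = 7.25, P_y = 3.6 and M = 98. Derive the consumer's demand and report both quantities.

MU_x ∝ 2·x^(-2), MU_y ∝ y^(-2), so MRS = 2·(y/x)^(2) = P_x/P_y.
Hence y/x = ((1/2)·P_x/P_y)^(1/(2)), i.e. raised to the 0.5 power.
Substitute y = (y/x)·x into the budget: x* = M/(P_x + P_y·(y/x)).
Numerically y/x = 1.003466, so x* = 98/(7.25 + 3.6·1.003466) = 9.0219 and y* = 1.003466·9.0219 = 9.0532.

x* = 9.0219, y* = 9.0532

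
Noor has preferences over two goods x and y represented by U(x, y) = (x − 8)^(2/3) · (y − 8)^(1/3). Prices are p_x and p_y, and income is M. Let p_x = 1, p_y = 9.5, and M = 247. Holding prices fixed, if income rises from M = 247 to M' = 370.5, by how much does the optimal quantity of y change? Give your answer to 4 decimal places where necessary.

This is Cobb-Douglas in (x−8, y−8): tangency gives 2/3·p_y·(y−8) = 1/3·p_x·(x−8).
Substituting into the budget: x* = 8 + 2/3·(M − 8·p_x − 8·p_y)/p_x, and y* = 8 + 1/3·(…)/p_y.
Discretionary income = 247 − 8·1 − 8·9.5 = 163; y* = 8 + 1/3·163/9.5 = 13.7193.
At M' = 370.5: y* = 18.0526. Change: 18.0526 − 13.7193 = 4.3333.

Δy* = 4.3333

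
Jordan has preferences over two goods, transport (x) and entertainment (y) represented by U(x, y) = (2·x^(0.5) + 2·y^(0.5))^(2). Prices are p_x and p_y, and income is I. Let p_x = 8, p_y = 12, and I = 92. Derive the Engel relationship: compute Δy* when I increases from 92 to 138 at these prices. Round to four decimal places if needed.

Δy* = 1.5333

From the CES first-order condition, (y/x)^(0.5) = p_x/p_y.
Hence y/x = (p_x/p_y)^(1/(0.5)), i.e. raised to the 2 power.
Substitute y = (y/x)·x into the budget: x* = I/(p_x + p_y·(y/x)).
Numerically y/x = 0.444444, so x* = 92/(8 + 12·0.444444) = 6.9 and y* = 0.444444·6.9 = 3.0667.
At I' = 138: y* = 4.6. Change: 4.6 − 3.0667 = 1.5333.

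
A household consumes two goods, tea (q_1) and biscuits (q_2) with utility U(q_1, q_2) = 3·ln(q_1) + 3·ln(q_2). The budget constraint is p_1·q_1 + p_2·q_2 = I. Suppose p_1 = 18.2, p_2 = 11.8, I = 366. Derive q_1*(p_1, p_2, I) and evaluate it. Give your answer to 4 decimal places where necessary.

The MRS is q_2/q_1. Set MRS = p_1/p_2.
Rearranging, p_2·q_2 = p_1·q_1. Substituting into the budget gives p_1·q_1·(1 + 1) = I.
Demand: q_1*(p_1,p_2,I) = 0.5·I/p_1 and q_2* = 0.5·I/p_2.
At p_1=18.2, p_2=11.8, I=366: q_1* = 0.5·366/18.2 = 10.0549.

q_1* = 10.0549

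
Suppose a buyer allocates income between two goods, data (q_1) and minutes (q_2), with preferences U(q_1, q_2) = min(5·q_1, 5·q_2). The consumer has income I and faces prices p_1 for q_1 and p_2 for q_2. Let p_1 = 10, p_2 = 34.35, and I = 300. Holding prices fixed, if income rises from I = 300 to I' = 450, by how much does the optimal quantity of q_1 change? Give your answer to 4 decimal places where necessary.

Δq_1* = 3.3822

Leontief preferences: the optimum is at the kink where q_1/5 = q_2/5, i.e. q_2 = q_1.
Budget: p_1·q_1 + p_2·q_1 = I, so (5·p_1 + 5·p_2)·q_1 = 5·I.
Demand: q_1*(p_1,p_2,I) = 5·I/(5·p_1 + 5·p_2), q_2* = 5·I/(5·p_1 + 5·p_2).
Here 5·10 + 5·34.35 = 221.75, giving q_1* = 6.7644.
At I' = 450: q_1* = 10.1466. Change: 10.1466 − 6.7644 = 3.3822.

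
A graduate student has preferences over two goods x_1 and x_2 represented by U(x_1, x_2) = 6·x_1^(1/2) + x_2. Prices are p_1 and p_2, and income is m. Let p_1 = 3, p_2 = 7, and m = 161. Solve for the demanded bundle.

x_1* = 49, x_2* = 2

Solve: √x_1 = 3·p_2/p_1, so x_1*(p_1,p_2) = (3·p_2/p_1)², and x_2* = (m − p_1·x_1*)/p_2.
Plugging in: x_1* = (3·7/3)² = 49, x_2* = 2.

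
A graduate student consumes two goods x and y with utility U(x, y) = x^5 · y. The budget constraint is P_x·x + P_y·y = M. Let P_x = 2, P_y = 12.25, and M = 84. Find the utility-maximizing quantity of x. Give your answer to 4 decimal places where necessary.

x* = 35

MU_x/MU_y = (5·y)/(x); tangency sets this equal to P_x/P_y.
Rearranging, P_y·y = (1/5)·P_x·x. Substituting into the budget gives P_x·x·(1 + (1/5)) = M.
Demand: x*(P_x,P_y,M) = 5/6·M/P_x and y* = 1/6·M/P_y.
At P_x=2, P_y=12.25, M=84: x* = 5/6·84/2 = 35.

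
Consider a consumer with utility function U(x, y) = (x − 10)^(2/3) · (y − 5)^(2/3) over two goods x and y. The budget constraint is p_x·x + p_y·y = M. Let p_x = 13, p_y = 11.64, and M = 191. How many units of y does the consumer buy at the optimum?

y* = 5.1203

This is Cobb-Douglas in (x−10, y−5): tangency gives 2/3·p_y·(y−5) = 2/3·p_x·(x−10).
After buying the subsistence bundle (10, 5), a share 0.5 of the remaining income goes to x: x* = 10 + 0.5·(M − 10p_x − 5p_y)/p_x.
Discretionary income = 191 − 10·13 − 5·11.64 = 2.8; y* = 5 + 0.5·2.8/11.64 = 5.1203.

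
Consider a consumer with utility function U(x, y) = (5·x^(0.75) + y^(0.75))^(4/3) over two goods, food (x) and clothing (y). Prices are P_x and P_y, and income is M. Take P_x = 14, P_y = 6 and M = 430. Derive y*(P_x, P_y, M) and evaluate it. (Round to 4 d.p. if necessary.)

MRS = MU_x/MU_y = 5·(y/x)^(0.25). Set equal to P_x/P_y.
Hence y/x = ((1/5)·P_x/P_y)^(1/(0.25)), i.e. raised to the 4 power.
With the ratio pinned down, the budget gives x* = M/(P_x + P_y·(y/x)) and y* = (y/x)·x*.
Numerically y/x = 0.047427, so x* = 430/(14 + 6·0.047427) = 30.1024 and y* = 0.047427·30.1024 = 1.4277.

y* = 1.4277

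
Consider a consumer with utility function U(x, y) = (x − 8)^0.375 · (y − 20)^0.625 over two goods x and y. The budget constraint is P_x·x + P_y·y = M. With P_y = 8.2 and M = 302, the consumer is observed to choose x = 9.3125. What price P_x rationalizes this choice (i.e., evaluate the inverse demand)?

P_x = 12

This is Cobb-Douglas in (x−8, y−20): tangency gives 0.375·P_y·(y−20) = 0.625·P_x·(x−8).
Substituting into the budget: x* = 8 + 0.375·(M − 8·P_x − 20·P_y)/P_x, and y* = 20 + 0.625·(…)/P_y.
Set x* = 9.3125 in the demand function and solve for P_x: P_x = 12.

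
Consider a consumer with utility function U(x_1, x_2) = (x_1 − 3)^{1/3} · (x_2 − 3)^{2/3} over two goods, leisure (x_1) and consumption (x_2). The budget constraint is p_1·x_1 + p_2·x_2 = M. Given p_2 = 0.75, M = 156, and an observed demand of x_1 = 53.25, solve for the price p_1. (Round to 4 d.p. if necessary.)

This is Cobb-Douglas in (x_1−3, x_2−3): tangency gives 1/3·p_2·(x_2−3) = 2/3·p_1·(x_1−3).
After buying the subsistence bundle (3, 3), a share 1/3 of the remaining income goes to x_1: x_1* = 3 + 1/3·(M − 3p_1 − 3p_2)/p_1.
Set x_1* = 53.25 in the demand function and solve for p_1: p_1 = 1.

p_1 = 1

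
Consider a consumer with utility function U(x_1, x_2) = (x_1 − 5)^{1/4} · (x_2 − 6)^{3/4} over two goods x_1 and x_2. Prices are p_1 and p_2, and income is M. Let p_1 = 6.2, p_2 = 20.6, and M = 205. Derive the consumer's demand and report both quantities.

MRS = (1/3)·(x_2−6)/(x_1−5). Tangency with p_1/p_2 gives x_2−6 = 3·(p_1/p_2)·(x_1−5).
Substituting into the budget: x_1* = 5 + 0.25·(M − 5·p_1 − 6·p_2)/p_1, and x_2* = 6 + 0.75·(…)/p_2.
Discretionary income = 205 − 5·6.2 − 6·20.6 = 50.4; x_1* = 5 + 0.25·50.4/6.2 = 7.0323; x_2* = 6 + 0.75·50.4/20.6 = 7.835.

x_1* = 7.0323, x_2* = 7.835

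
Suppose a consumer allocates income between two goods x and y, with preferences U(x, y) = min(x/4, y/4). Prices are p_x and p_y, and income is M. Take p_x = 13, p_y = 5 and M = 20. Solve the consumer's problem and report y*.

y* = 1.1111

With perfect complements, no substitution: consume in ratio x:y = 4:4.
Budget: p_x·x + p_y·x = M, so (4·p_x + 4·p_y)·x = 4·M.
Demand: x*(p_x,p_y,M) = 4·M/(4·p_x + 4·p_y), y* = 4·M/(4·p_x + 4·p_y).
Here 4·13 + 4·5 = 72, giving y* = 1.1111.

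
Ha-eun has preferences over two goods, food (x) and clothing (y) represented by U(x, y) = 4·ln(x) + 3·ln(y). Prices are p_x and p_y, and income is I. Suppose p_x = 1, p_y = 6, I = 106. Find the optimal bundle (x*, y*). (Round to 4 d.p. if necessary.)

x* = 60.5714, y* = 7.5714

Tangency: MRS = (4/3)·y/x = p_x/p_y.
Rearranging, p_y·y = (3/4)·p_x·x. Substituting into the budget gives p_x·x·(1 + (3/4)) = I.
Demand: x*(p_x,p_y,I) = 4/7·I/p_x and y* = 3/7·I/p_y.
At p_x=1, p_y=6, I=106: x* = 4/7·106/1 = 60.5714, y* = 7.5714.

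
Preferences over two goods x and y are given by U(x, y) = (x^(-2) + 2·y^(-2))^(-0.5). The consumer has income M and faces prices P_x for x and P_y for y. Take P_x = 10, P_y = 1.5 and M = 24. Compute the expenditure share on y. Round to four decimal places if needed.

MRS = MU_x/MU_y = (1/2)·(y/x)^(3). Set equal to P_x/P_y.
Hence y/x = (2·P_x/P_y)^(1/(3)), i.e. raised to the 1/3 power.
Substitute y = (y/x)·x into the budget: x* = M/(P_x + P_y·(y/x)).
Numerically y/x = 2.371262, so x* = 24/(10 + 1.5·2.371262) = 1.7703 and y* = 2.371262·1.7703 = 4.1979.
Expenditure on y: 1.5·4.1979 = 6.2968; share = 0.2624.

share on y = 0.2624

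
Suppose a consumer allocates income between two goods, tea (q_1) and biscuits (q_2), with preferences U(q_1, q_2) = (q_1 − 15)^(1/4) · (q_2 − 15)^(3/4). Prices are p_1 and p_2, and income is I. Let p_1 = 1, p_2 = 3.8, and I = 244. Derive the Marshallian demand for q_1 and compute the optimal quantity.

q_1* = 58

MRS = (1/3)·(q_2−15)/(q_1−15). Tangency with p_1/p_2 gives q_2−15 = 3·(p_1/p_2)·(q_1−15).
After buying the subsistence bundle (15, 15), a share 0.25 of the remaining income goes to q_1: q_1* = 15 + 0.25·(I − 15p_1 − 15p_2)/p_1.
Discretionary income = 244 − 15·1 − 15·3.8 = 172; q_1* = 15 + 0.25·172/1 = 58.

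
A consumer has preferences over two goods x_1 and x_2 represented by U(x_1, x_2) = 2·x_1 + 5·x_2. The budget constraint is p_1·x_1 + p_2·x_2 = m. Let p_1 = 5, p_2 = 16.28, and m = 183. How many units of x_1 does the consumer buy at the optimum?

x_1* = 36.6

Perfect substitutes: compare marginal utility per dollar. 2/p_1 vs 5/p_2 → 0.4 vs 0.3071.
x_1 gives more utility per dollar, so spend all income on x_1: x_1* = m/p_1, x_2* = 0.
Numerically: x_1* = 36.6, x_2* = 0.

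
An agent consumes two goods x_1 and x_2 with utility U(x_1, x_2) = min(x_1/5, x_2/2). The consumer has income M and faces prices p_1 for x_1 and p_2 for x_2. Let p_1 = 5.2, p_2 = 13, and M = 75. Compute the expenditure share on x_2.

share on x_2 = 0.5

Demand: x_1*(p_1,p_2,M) = 5·M/(5·p_1 + 2·p_2), x_2* = 2·M/(5·p_1 + 2·p_2).
Here 5·5.2 + 2·13 = 52, giving x_1* = 7.2115 and x_2* = 2.8846.
Expenditure on x_2: 13·2.8846 = 37.5; share = 0.5.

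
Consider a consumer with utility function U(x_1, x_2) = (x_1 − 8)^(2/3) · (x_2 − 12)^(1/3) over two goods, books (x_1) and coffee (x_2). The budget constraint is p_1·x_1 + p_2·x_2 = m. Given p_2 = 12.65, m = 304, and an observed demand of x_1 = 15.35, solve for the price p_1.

This is Cobb-Douglas in (x_1−8, x_2−12): tangency gives 2/3·p_2·(x_2−12) = 1/3·p_1·(x_1−8).
Substituting into the budget: x_1* = 8 + 2/3·(m − 8·p_1 − 12·p_2)/p_1, and x_2* = 12 + 1/3·(…)/p_2.
Set x_1* = 15.35 in the demand function and solve for p_1: p_1 = 8.

p_1 = 8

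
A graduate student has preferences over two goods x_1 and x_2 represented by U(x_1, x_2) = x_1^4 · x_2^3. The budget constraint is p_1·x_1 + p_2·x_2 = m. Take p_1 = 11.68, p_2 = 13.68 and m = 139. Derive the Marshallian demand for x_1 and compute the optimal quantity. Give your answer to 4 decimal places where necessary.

x_1* = 6.8004

MU_x_1/MU_x_2 = (4·x_2)/(3·x_1); tangency sets this equal to p_1/p_2.
Rearranging, p_2·x_2 = (3/4)·p_1·x_1. Substituting into the budget gives p_1·x_1·(1 + (3/4)) = m.
Demand: x_1*(p_1,p_2,m) = 4/7·m/p_1 and x_2* = 3/7·m/p_2.
At p_1=11.68, p_2=13.68, m=139: x_1* = 4/7·139/11.68 = 6.8004.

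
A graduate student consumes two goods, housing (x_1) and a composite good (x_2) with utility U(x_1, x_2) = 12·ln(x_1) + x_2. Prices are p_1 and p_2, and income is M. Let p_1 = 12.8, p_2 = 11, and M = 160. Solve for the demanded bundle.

x_1* = 10.3125, x_2* = 2.5455

Set MRS = p_1/p_2: (12/x_1)/1 = p_1/p_2.
So x_1*(p_1,p_2) = 12·p_2/p_1, independent of income; and x_2* = (M − 12·p_2)/p_2.
At the given prices: x_1* = 12·11/12.8 = 10.3125, and x_2* = 2.5455.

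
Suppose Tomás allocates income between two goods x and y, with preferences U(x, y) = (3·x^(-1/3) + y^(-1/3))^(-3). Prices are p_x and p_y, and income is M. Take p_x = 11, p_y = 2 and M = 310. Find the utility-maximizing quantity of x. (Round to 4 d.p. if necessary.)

x* = 21.9064

MRS = MU_x/MU_y = 3·(y/x)^(4/3). Set equal to p_x/p_y.
Solve for the ratio: y/x = [(1/3)·p_x/p_y]^(0.75).
Substitute y = (y/x)·x into the budget: x* = M/(p_x + p_y·(y/x)).
Numerically y/x = 1.575546, so x* = 310/(11 + 2·1.575546) = 21.9064.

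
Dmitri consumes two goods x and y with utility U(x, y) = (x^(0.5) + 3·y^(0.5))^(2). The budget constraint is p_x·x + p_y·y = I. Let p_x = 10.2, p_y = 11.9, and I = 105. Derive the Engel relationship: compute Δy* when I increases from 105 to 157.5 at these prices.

Δy* = 3.9055

MRS = MU_x/MU_y = (1/3)·(y/x)^(0.5). Set equal to p_x/p_y.
Solve for the ratio: y/x = [3·p_x/p_y]^(2).
Substitute y = (y/x)·x into the budget: x* = I/(p_x + p_y·(y/x)).
Numerically y/x = 6.612245, so x* = 105/(10.2 + 11.9·6.612245) = 1.1813 and y* = 6.612245·1.1813 = 7.811.
At I' = 157.5: y* = 11.7165. Change: 11.7165 − 7.811 = 3.9055.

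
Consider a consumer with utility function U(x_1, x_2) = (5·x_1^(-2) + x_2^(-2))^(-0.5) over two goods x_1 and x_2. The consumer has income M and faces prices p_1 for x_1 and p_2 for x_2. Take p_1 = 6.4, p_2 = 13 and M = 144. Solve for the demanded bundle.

MU_x_1 ∝ 5·x_1^(-3), MU_x_2 ∝ x_2^(-3), so MRS = 5·(x_2/x_1)^(3) = p_1/p_2.
Solve for the ratio: x_2/x_1 = [(1/5)·p_1/p_2]^(1/3).
Substitute x_2 = (x_2/x_1)·x_1 into the budget: x_1* = M/(p_1 + p_2·(x_2/x_1)).
Numerically x_2/x_1 = 0.461766, so x_1* = 144/(6.4 + 13·0.461766) = 11.6101 and x_2* = 0.461766·11.6101 = 5.3612.

x_1* = 11.6101, x_2* = 5.3612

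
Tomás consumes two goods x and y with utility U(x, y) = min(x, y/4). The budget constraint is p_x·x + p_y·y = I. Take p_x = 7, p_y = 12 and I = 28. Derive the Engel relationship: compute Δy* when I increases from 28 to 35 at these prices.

Leontief preferences: the optimum is at the kink where x/1 = y/4, i.e. y = 4·x.
Budget: p_x·x + p_y·4·x = I, so (p_x + 4·p_y)·x = I.
Demand: x*(p_x,p_y,I) = I/(p_x + 4·p_y), y* = 4·I/(p_x + 4·p_y).
Here 7 + 4·12 = 55, giving y* = 2.0364.
At I' = 35: y* = 2.5455. Change: 2.5455 − 2.0364 = 0.5091.

Δy* = 0.5091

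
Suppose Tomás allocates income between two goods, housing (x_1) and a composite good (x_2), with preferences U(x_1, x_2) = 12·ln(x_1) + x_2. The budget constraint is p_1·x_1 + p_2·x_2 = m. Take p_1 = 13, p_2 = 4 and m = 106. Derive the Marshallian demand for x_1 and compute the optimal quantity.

x_1* = 3.6923

At the given prices: x_1* = 12·4/13 = 3.6923.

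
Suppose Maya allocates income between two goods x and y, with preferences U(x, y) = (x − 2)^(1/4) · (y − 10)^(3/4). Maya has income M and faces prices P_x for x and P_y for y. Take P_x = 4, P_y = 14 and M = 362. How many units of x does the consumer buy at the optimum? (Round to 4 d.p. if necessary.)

x* = 15.375

Let x' = x−2, y' = y−10. MRS = (1/3)·y'/x' = P_x/P_y.
Substituting into the budget: x* = 2 + 0.25·(M − 2·P_x − 10·P_y)/P_x, and y* = 10 + 0.75·(…)/P_y.
Discretionary income = 362 − 2·4 − 10·14 = 214; x* = 2 + 0.25·214/4 = 15.375.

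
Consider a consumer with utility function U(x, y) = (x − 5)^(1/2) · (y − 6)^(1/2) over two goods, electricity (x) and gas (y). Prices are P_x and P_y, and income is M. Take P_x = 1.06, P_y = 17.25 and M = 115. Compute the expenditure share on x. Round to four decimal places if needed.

share on x = 0.073

This is Cobb-Douglas in (x−5, y−6): tangency gives 0.5·P_y·(y−6) = 0.5·P_x·(x−5).
After buying the subsistence bundle (5, 6), a share 0.5 of the remaining income goes to x: x* = 5 + 0.5·(M − 5P_x − 6P_y)/P_x.
Discretionary income = 115 − 5·1.06 − 6·17.25 = 6.2; x* = 5 + 0.5·6.2/1.06 = 7.9245; y* = 6 + 0.5·6.2/17.25 = 6.1797.
Expenditure on x: 1.06·7.9245 = 8.4; share = 0.073.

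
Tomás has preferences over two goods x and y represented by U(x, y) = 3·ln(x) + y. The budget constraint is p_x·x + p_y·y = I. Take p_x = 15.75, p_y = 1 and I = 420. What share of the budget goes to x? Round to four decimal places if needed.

share on x = 0.0071

So x*(p_x,p_y) = 3·p_y/p_x, independent of income; and y* = (I − 3·p_y)/p_y.
At the given prices: x* = 3·1/15.75 = 0.1905, and y* = 417.
Expenditure on x: 15.75·0.1905 = 3; share = 0.0071.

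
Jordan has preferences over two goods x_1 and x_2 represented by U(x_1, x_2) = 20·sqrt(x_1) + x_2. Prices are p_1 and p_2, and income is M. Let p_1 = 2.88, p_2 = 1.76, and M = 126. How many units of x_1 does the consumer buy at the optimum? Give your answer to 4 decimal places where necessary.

Utility is quasi-linear in x_2; the FOC for x_1 is 10/√x_1 = p_1/p_2.
Thus x_1* = (10·p_2/p_1)² — independent of M — with the rest of income spent on x_2.
Plugging in: x_1* = (10·1.76/2.88)² = 37.3457.

x_1* = 37.3457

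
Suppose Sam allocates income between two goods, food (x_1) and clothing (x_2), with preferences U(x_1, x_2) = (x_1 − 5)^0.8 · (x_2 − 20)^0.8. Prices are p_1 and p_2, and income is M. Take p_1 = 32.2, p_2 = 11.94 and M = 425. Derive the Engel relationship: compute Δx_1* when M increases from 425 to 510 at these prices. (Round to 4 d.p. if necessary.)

Let x_1' = x_1−5, x_2' = x_2−20. MRS = x_2'/x_1' = p_1/p_2.
After buying the subsistence bundle (5, 20), a share 0.5 of the remaining income goes to x_1: x_1* = 5 + 0.5·(M − 5p_1 − 20p_2)/p_1.
Discretionary income = 425 − 5·32.2 − 20·11.94 = 25.2; x_1* = 5 + 0.5·25.2/32.2 = 5.3913.
At M' = 510: x_1* = 6.7112. Change: 6.7112 − 5.3913 = 1.3199.

Δx_1* = 1.3199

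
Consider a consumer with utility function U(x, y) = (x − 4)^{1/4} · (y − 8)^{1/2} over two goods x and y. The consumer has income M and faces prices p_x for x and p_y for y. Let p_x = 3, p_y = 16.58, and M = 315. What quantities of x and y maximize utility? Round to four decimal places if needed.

This is Cobb-Douglas in (x−4, y−8): tangency gives 0.25·p_y·(y−8) = 0.5·p_x·(x−4).
After buying the subsistence bundle (4, 8), a share 1/3 of the remaining income goes to x: x* = 4 + 1/3·(M − 4p_x − 8p_y)/p_x.
Discretionary income = 315 − 4·3 − 8·16.58 = 170.36; x* = 4 + 1/3·170.36/3 = 22.9289; y* = 8 + 2/3·170.36/16.58 = 14.85.

x* = 22.9289, y* = 14.85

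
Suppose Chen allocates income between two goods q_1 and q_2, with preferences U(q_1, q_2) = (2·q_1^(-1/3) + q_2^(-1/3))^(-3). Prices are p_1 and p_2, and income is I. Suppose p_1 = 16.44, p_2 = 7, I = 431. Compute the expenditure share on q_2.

share on q_2 = 0.3245

Numerically q_2/q_1 = 1.128055, so q_1* = 431/(16.44 + 7·1.128055) = 17.7101 and q_2* = 1.128055·17.7101 = 19.978.
Expenditure on q_2: 7·19.978 = 139.8458; share = 0.3245.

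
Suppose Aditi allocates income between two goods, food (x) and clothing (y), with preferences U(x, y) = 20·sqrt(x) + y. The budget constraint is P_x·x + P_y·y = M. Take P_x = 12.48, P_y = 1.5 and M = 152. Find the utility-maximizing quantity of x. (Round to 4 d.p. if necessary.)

x* = 1.4446

Utility is quasi-linear in y; the FOC for x is 10/√x = P_x/P_y.
Thus x* = (10·P_y/P_x)² — independent of M — with the rest of income spent on y.
Plugging in: x* = (10·1.5/12.48)² = 1.4446.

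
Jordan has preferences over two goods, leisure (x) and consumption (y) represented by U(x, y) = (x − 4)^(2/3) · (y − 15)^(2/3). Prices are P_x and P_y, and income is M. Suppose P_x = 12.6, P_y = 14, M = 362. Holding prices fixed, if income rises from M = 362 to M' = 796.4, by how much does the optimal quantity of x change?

Let x' = x−4, y' = y−15. MRS = y'/x' = P_x/P_y.
After buying the subsistence bundle (4, 15), a share 0.5 of the remaining income goes to x: x* = 4 + 0.5·(M − 4P_x − 15P_y)/P_x.
Discretionary income = 362 − 4·12.6 − 15·14 = 101.6; x* = 4 + 0.5·101.6/12.6 = 8.0317.
At M' = 796.4: x* = 25.2698. Change: 25.2698 − 8.0317 = 17.2381.

Δx* = 17.2381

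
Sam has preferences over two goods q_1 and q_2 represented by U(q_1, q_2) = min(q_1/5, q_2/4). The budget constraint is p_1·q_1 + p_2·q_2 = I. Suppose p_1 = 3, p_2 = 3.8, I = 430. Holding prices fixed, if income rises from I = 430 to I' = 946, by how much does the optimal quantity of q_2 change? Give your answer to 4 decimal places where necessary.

Δq_2* = 68.3444

Demand: q_1*(p_1,p_2,I) = 5·I/(5·p_1 + 4·p_2), q_2* = 4·I/(5·p_1 + 4·p_2).
Here 5·3 + 4·3.8 = 30.2, giving q_2* = 56.9536.
At I' = 946: q_2* = 125.298. Change: 125.298 − 56.9536 = 68.3444.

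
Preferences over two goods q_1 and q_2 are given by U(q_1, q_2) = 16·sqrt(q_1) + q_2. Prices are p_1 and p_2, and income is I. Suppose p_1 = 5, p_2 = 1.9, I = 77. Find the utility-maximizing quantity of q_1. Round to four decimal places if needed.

q_1* = 9.2416

Set MRS = p_1/p_2: 8·q_1^(−1/2) = p_1/p_2.
Thus q_1* = (8·p_2/p_1)² — independent of I — with the rest of income spent on q_2.
Plugging in: q_1* = (8·1.9/5)² = 9.2416.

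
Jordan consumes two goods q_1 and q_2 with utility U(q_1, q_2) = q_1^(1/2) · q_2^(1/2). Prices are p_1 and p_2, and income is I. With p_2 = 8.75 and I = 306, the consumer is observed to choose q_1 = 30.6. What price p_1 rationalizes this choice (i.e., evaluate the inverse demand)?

The MRS is q_2/q_1. Set MRS = p_1/p_2.
Rearranging, p_2·q_2 = p_1·q_1. Substituting into the budget gives p_1·q_1·(1 + 1) = I.
Demand: q_1*(p_1,p_2,I) = 0.5·I/p_1 and q_2* = 0.5·I/p_2.
Set q_1* = 30.6 in the demand function and solve for p_1: p_1 = 5.

p_1 = 5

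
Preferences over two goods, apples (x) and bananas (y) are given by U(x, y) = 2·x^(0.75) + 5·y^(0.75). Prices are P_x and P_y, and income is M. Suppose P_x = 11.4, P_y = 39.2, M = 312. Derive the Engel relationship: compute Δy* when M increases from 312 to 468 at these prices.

Δy* = 1.95

From the CES first-order condition, (2/5)·(y/x)^(0.25) = P_x/P_y.
Hence y/x = ((5/2)·P_x/P_y)^(1/(0.25)), i.e. raised to the 4 power.
With the ratio pinned down, the budget gives x* = M/(P_x + P_y·(y/x)) and y* = (y/x)·x*.
Numerically y/x = 0.279406, so x* = 312/(11.4 + 39.2·0.279406) = 13.958 and y* = 0.279406·13.958 = 3.9.
At M' = 468: y* = 5.8499. Change: 5.8499 − 3.9 = 1.95.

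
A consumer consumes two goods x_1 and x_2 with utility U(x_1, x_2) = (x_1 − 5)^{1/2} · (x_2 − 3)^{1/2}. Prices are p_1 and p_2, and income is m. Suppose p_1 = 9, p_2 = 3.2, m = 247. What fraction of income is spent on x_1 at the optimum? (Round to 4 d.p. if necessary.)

share on x_1 = 0.5717

Let x_1' = x_1−5, x_2' = x_2−3. MRS = x_2'/x_1' = p_1/p_2.
After buying the subsistence bundle (5, 3), a share 0.5 of the remaining income goes to x_1: x_1* = 5 + 0.5·(m − 5p_1 − 3p_2)/p_1.
Discretionary income = 247 − 5·9 − 3·3.2 = 192.4; x_1* = 5 + 0.5·192.4/9 = 15.6889; x_2* = 3 + 0.5·192.4/3.2 = 33.0625.
Expenditure on x_1: 9·15.6889 = 141.2; share = 0.5717.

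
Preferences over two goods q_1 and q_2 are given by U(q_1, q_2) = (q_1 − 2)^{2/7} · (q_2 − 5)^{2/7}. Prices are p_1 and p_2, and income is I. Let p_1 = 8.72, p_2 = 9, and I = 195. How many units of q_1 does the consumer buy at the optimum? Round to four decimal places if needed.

q_1* = 9.6009

This is Cobb-Douglas in (q_1−2, q_2−5): tangency gives 2/7·p_2·(q_2−5) = 2/7·p_1·(q_1−2).
After buying the subsistence bundle (2, 5), a share 0.5 of the remaining income goes to q_1: q_1* = 2 + 0.5·(I − 2p_1 − 5p_2)/p_1.
Discretionary income = 195 − 2·8.72 − 5·9 = 132.56; q_1* = 2 + 0.5·132.56/8.72 = 9.6009.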